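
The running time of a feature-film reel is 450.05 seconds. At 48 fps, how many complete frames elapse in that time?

21602 frames

Frames = 450.05 × 48 = 108012/5 ≈ 21602.4000.
Complete frames: 21602.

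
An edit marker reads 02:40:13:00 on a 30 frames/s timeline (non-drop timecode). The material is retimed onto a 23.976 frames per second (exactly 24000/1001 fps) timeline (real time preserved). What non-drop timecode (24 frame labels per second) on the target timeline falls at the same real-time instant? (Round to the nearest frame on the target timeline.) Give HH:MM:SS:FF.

02:40:03:10

Source frame index: (2×3600 + 40×60 + 13) × 30 + 0 = 288390.
Real time: 288390 / (30) = 9613 s.
Target frame: (9613) × (24000/1001) = 230712000/1001 ≈ 230481.518 → 230482.
At 24 labels/s: frame 230482 → 02:40:03:10.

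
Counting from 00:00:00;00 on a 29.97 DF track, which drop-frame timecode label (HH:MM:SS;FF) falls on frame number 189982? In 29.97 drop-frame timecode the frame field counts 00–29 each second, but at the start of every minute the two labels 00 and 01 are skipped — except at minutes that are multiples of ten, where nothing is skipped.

01:45:39;02

Ten DF minutes hold 17982 frames, so frame 189982 lies in block 10 (frames 179820–197801) with 10162 frames into that block.
The block's first minute is 1800 frames and the rest 1798 each; 10162 frames reaches minute 5, so 10 × 18 + 5 × 2 = 190 labels have been skipped so far.
Adding those back, label number 189982 + 190 = 190172 at 30 labels/s is 6339 s + 2 f = 1 h 45 min 39 s frame 2, i.e. 01:45:39;02.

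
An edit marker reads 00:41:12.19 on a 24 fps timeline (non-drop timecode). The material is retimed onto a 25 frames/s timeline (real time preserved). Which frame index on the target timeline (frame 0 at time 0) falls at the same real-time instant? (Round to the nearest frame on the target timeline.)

Source frame index: (0×3600 + 41×60 + 12) × 24 + 19 = 59347.
Real time: 59347 / (24) = 59347/24 s.
Target frame: (59347/24) × (25) = 1483675/24 ≈ 61819.792 → 61820.

frame 61820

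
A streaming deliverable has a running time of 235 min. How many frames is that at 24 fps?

338400 frames

235 min = 14100 s.
Frames = 14100 × 24 = 338400.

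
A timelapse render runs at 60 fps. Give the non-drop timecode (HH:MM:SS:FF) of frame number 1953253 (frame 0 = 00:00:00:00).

09:02:34:13

1953253 ÷ 60 = 32554 full seconds, remainder 13 frames.
32554 s = 9 h 2 min 34 s.
Timecode: 09:02:34:13.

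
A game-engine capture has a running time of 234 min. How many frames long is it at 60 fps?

842400 frames

234 min = 14040 s.
Frames = 14040 × 60 = 842400.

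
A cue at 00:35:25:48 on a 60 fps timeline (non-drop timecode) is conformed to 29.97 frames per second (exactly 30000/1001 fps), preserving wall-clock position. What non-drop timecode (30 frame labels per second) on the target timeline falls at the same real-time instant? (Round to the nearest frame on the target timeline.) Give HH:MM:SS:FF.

00:35:23:20

Source frame index: (0×3600 + 35×60 + 25) × 60 + 48 = 127548.
Real time: 127548 / (60) = 10629/5 s.
Target frame: (10629/5) × (30000/1001) = 63774000/1001 ≈ 63710.290 → 63710.
At 30 labels/s: frame 63710 → 00:35:23:20.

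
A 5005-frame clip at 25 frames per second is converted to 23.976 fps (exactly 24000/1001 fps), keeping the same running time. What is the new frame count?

4800 frames

Target frames = source frames × (target rate / source rate) = 5005 × (24000/1001)/(25) = 5005 × 960/1001 = 4800.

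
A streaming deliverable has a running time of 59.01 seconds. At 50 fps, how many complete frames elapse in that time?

Frames = 59.01 × 50 = 5901/2 ≈ 2950.5000.
Complete frames: 2950.

2950 frames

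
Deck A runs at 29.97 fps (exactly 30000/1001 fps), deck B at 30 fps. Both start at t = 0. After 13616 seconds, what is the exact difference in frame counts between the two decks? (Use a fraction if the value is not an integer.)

A emits 30000/1001 × 13616 = 408480000/1001 frames; B emits 30 × 13616 = 408480.
Difference = 408480/1001 frames (≈ 408.0719); B is ahead of A.

408480/1001 frames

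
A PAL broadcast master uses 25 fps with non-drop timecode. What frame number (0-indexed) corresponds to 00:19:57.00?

Total seconds to the label: (0 × 3600 + 19 × 60 + 57) = 1197.
Frame index = 1197 × 25 + 0 = 29925.

frame 29925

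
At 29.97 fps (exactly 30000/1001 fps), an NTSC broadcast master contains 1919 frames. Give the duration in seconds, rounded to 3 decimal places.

Running time = 1919 × 1001/30000 = 1920919/30000 s ≈ 64.031 s.

64.031 seconds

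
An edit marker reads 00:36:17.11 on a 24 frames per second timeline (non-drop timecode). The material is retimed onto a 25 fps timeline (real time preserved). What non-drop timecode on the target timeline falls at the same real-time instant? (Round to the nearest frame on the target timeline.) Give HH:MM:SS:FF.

00:36:17:11

Source frame index: (0×3600 + 36×60 + 17) × 24 + 11 = 52259.
Real time: 52259 / (24) = 52259/24 s.
Target frame: (52259/24) × (25) = 1306475/24 ≈ 54436.458 → 54436.
At 25 labels/s: frame 54436 → 00:36:17:11.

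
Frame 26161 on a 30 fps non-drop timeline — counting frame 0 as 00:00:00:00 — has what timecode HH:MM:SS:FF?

00:14:32:01

26161 ÷ 30 = 872 full seconds, remainder 1 frame.
872 s = 0 h 14 min 32 s.
Timecode: 00:14:32:01.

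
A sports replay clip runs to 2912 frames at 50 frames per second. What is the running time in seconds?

58.24 seconds

Running time = 2912 / (50) = 58.24 s.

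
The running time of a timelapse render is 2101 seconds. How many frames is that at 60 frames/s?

Frames = 2101 × 60 = 126060.

126060 frames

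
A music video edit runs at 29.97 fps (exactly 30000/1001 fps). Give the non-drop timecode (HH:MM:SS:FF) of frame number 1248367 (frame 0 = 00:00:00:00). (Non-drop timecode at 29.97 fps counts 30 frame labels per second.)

11:33:32:07

1248367 ÷ 30 = 41612 full seconds, remainder 7 frames.
41612 s = 11 h 33 min 32 s.
Timecode: 11:33:32:07.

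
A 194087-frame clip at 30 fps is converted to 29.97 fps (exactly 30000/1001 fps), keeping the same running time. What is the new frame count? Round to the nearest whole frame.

Frames at target rate = 194087 × (30000/1001) / (30) = 194087000/1001 ≈ 193893.107.
Nearest whole frame: 193893.

193893 frames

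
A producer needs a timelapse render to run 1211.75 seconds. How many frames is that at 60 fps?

Frames = 1211.75 × 60 = 72705.

72705 frames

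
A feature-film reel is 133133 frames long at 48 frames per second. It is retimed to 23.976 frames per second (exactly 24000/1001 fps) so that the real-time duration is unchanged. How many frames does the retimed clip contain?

66500 frames

Target frames = source frames × (target rate / source rate) = 133133 × (24000/1001)/(48) = 133133 × 500/1001 = 66500.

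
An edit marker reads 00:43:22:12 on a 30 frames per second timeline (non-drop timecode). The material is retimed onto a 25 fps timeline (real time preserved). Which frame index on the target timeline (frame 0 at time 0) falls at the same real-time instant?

frame 65060

Source frame index: (0×3600 + 43×60 + 22) × 30 + 12 = 78072.
Real time: 78072 / (30) = 13012/5 s.
Target frame: (13012/5) × (25) = 65060.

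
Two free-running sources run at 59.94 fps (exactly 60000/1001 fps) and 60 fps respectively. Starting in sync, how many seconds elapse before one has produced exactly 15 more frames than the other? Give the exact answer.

The gap grows by |60 − 60000/1001| = 60/1001 frames per second.
Time for a 15-frame gap: 15 ÷ (60/1001) = 250.25 s.

250.25 seconds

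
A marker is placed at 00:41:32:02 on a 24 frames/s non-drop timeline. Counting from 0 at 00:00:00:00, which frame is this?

59810

Total seconds to the label: (0 × 3600 + 41 × 60 + 32) = 2492.
Frame index = 2492 × 24 + 2 = 59810.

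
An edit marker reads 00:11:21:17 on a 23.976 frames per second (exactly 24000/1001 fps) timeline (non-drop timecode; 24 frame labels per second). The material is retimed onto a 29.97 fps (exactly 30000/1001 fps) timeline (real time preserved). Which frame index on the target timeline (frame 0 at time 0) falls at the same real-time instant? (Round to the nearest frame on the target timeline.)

Source frame index: (0×3600 + 11×60 + 21) × 24 + 17 = 16361.
Real time: 16361 / (24000/1001) = 16377361/24000 s.
Target frame: (16377361/24000) × (30000/1001) = 81805/4 ≈ 20451.250 → 20451.

frame 20451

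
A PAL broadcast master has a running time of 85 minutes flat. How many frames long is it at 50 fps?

85 min = 5100 s.
Frames = 5100 × 50 = 255000.

255000 frames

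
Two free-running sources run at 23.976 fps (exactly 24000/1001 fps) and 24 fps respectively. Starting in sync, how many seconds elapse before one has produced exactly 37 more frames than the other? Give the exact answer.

The gap grows by |24 − 24000/1001| = 24/1001 frames per second.
Time for a 37-frame gap: 37 ÷ (24/1001) = 37037/24 s.

37037/24 seconds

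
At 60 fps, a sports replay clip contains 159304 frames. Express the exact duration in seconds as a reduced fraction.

Running time = 159304 ÷ (60) = 159304 × 1/60 = 39826/15 s.

39826/15 seconds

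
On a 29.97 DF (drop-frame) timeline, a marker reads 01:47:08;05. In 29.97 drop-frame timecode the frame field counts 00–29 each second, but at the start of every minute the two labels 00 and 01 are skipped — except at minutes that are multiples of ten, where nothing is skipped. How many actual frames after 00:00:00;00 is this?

Complete 10-minute blocks: 10, each 17982 frames → 179820.
Remaining 7 whole minutes in the current block: 1800 + 6 × 1798 = 12588 frames.
Within the current minute: 8 × 30 + 5 − 2 = 243 (labels ;00/;01 skipped at this minute). Total = 179820 + 12588 + 243 = 192651.

192651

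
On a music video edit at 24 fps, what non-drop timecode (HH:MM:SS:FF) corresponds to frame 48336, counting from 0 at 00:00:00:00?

48336 ÷ 24 = 2014 full seconds, remainder 0 frames.
2014 s = 0 h 33 min 34 s.
Timecode: 00:33:34:00.

00:33:34:00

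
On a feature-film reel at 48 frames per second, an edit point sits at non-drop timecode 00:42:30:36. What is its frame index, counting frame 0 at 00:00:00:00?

frame 122436

Total seconds to the label: (0 × 3600 + 42 × 60 + 30) = 2550.
Frame index = 2550 × 48 + 36 = 122436.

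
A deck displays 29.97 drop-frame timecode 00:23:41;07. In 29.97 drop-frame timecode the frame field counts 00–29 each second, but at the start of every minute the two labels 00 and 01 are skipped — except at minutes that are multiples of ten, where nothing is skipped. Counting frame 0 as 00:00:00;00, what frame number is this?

42595

As if non-drop at 30 labels/s: (0 × 3600 + 23 × 60 + 41) × 30 + 7 = 42637.
Minute boundaries passed: 23; those not divisible by 10: 23 − 2 = 21; dropped labels = 2 × 21 = 42.
Actual frame index = 42637 − 42 = 42595.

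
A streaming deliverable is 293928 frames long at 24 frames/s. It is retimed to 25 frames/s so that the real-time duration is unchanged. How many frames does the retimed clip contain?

306175 frames

Target frames = source frames × (target rate / source rate) = 293928 × (25)/(24) = 293928 × 25/24 = 306175.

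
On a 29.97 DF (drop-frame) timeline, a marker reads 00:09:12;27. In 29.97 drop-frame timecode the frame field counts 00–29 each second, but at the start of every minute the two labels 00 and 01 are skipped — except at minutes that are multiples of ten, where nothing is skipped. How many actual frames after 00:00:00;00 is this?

16569

Complete 10-minute blocks: 0, each 17982 frames → 0.
Remaining 9 whole minutes in the current block: 1800 + 8 × 1798 = 16184 frames.
Within the current minute: 12 × 30 + 27 − 2 = 385 (labels ;00/;01 skipped at this minute). Total = 0 + 16184 + 385 = 16569.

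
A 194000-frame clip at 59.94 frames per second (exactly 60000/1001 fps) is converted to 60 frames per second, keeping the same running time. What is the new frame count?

194194 frames

Target frames = source frames × (target rate / source rate) = 194000 × (60)/(60000/1001) = 194000 × 1001/1000 = 194194.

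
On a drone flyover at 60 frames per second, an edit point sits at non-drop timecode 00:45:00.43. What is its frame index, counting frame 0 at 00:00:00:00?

Total seconds to the label: (0 × 3600 + 45 × 60 + 0) = 2700.
Frame index = 2700 × 60 + 43 = 162043.

162043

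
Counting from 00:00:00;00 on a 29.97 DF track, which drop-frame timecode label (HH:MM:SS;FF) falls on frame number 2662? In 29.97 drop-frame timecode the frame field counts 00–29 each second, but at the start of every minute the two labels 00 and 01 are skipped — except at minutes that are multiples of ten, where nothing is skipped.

00:01:28;24

Ten DF minutes hold 17982 frames, so frame 2662 lies in block 0 (frames 0–17981) with 2662 frames into that block.
The block's first minute is 1800 frames and the rest 1798 each; 2662 frames reaches minute 1, so 0 × 18 + 1 × 2 = 2 labels have been skipped so far.
Adding those back, label number 2662 + 2 = 2664 at 30 labels/s is 88 s + 24 f = 0 h 1 min 28 s frame 24, i.e. 00:01:28;24.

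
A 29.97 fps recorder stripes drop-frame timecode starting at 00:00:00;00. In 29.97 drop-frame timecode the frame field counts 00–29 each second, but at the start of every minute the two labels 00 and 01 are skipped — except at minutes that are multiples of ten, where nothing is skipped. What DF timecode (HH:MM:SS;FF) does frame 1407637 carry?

13:02:48;05

Each 10-minute DF block holds 10 × 60 × 30 − 9 × 2 = 17982 frames. 1407637 ÷ 17982 → 78 full blocks, remainder 5041.
Within the partial block the first minute is 1800 frames and each further minute 1798, so 2 further minute boundaries passed. Total skipped labels = 18 × 78 + 2 × 2 = 1408.
Non-drop label index = 1407637 + 1408 = 1409045; at 30 labels/s that is 13:02:48:05, i.e. DF 13:02:48;05.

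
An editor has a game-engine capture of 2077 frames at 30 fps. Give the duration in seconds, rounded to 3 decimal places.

Running time = 2077 × 1/30 = 2077/30 s ≈ 69.233 s.

69.233 seconds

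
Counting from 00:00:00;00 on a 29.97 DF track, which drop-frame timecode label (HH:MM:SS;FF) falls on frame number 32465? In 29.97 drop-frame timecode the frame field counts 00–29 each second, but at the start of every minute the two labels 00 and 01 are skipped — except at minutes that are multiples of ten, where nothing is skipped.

00:18:03;09

Each 10-minute DF block holds 10 × 60 × 30 − 9 × 2 = 17982 frames. 32465 ÷ 17982 → 1 full block, remainder 14483.
Within the partial block the first minute is 1800 frames and each further minute 1798, so 8 further minute boundaries passed. Total skipped labels = 18 × 1 + 2 × 8 = 34.
Non-drop label index = 32465 + 34 = 32499; at 30 labels/s that is 00:18:03:09, i.e. DF 00:18:03;09.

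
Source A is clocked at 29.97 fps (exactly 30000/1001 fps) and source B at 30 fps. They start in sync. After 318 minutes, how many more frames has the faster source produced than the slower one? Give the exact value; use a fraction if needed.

572400/1001 frames

318 min = 19080 s.
A emits 30000/1001 × 19080 = 572400000/1001 frames; B emits 30 × 19080 = 572400.
Difference = 572400/1001 frames (≈ 571.8282); B is ahead of A.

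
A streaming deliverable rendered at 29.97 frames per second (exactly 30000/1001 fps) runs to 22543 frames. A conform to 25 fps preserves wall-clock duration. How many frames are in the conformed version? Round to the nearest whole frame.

18805 frames

Frames at target rate = 22543 × (25) / (30000/1001) = 22565543/1200 ≈ 18804.619.
Nearest whole frame: 18805.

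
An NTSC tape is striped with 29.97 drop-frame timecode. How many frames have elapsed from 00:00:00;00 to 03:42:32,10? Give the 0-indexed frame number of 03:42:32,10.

As if non-drop at 30 labels/s: (3 × 3600 + 42 × 60 + 32) × 30 + 10 = 400570.
Minute boundaries passed: 222; those not divisible by 10: 222 − 22 = 200; dropped labels = 2 × 200 = 400.
Actual frame index = 400570 − 400 = 400170.

400170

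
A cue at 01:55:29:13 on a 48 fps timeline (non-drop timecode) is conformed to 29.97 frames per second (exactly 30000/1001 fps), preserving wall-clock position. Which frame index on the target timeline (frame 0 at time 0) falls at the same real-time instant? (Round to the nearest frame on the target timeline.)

Source frame index: (1×3600 + 55×60 + 29) × 48 + 13 = 332605.
Real time: 332605 / (48) = 332605/48 s.
Target frame: (332605/48) × (30000/1001) = 2284375/11 ≈ 207670.455 → 207670.

frame 207670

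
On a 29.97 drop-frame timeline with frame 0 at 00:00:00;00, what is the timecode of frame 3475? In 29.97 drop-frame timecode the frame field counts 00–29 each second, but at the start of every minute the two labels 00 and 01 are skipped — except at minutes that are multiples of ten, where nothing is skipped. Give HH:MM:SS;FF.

Each 10-minute DF block holds 10 × 60 × 30 − 9 × 2 = 17982 frames. 3475 ÷ 17982 → 0 full blocks, remainder 3475.
Within the partial block the first minute is 1800 frames and each further minute 1798, so 1 further minute boundary passed. Total skipped labels = 18 × 0 + 2 × 1 = 2.
Non-drop label index = 3475 + 2 = 3477; at 30 labels/s that is 00:01:55:27, i.e. DF 00:01:55;27.

00:01:55;27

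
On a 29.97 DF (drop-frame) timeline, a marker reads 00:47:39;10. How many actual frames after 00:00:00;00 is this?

As if non-drop at 30 labels/s: (0 × 3600 + 47 × 60 + 39) × 30 + 10 = 85780.
Minute boundaries passed: 47; those not divisible by 10: 47 − 4 = 43; dropped labels = 2 × 43 = 86.
Actual frame index = 85780 − 86 = 85694.

85694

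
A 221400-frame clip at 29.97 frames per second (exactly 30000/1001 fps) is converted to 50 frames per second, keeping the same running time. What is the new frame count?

369369 frames

Target frames = source frames × (target rate / source rate) = 221400 × (50)/(30000/1001) = 221400 × 1001/600 = 369369.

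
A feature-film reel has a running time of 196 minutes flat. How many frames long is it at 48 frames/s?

196 min = 11760 s.
Frames = 11760 × 48 = 564480.

564480 frames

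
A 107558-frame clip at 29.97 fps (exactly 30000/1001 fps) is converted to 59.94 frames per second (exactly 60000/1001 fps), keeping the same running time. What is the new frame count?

Target frames = source frames × (target rate / source rate) = 107558 × (60000/1001)/(30000/1001) = 107558 × 2 = 215116.

215116 frames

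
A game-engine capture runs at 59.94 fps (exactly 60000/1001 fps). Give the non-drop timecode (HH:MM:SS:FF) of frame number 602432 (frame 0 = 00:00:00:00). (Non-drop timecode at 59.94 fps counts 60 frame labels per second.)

602432 ÷ 60 = 10040 full seconds, remainder 32 frames.
10040 s = 2 h 47 min 20 s.
Timecode: 02:47:20:32.

02:47:20:32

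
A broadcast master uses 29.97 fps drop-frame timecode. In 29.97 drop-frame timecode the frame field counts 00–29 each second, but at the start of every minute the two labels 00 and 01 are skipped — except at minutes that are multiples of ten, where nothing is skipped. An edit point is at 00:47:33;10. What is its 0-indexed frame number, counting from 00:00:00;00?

85514

Complete 10-minute blocks: 4, each 17982 frames → 71928.
Remaining 7 whole minutes in the current block: 1800 + 6 × 1798 = 12588 frames.
Within the current minute: 33 × 30 + 10 − 2 = 998 (labels ;00/;01 skipped at this minute). Total = 71928 + 12588 + 998 = 85514.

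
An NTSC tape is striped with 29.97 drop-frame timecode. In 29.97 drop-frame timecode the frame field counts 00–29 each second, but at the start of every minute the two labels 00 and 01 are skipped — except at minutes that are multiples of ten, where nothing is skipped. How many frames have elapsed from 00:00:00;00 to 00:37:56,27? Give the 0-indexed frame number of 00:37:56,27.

68239

As if non-drop at 30 labels/s: (0 × 3600 + 37 × 60 + 56) × 30 + 27 = 68307.
Minute boundaries passed: 37; those not divisible by 10: 37 − 3 = 34; dropped labels = 2 × 34 = 68.
Actual frame index = 68307 − 68 = 68239.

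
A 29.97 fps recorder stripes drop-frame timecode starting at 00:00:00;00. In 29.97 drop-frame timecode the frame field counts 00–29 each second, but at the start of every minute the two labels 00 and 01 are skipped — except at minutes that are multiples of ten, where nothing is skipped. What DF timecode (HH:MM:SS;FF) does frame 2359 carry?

00:01:18;21

Each 10-minute DF block holds 10 × 60 × 30 − 9 × 2 = 17982 frames. 2359 ÷ 17982 → 0 full blocks, remainder 2359.
Within the partial block the first minute is 1800 frames and each further minute 1798, so 1 further minute boundary passed. Total skipped labels = 18 × 0 + 2 × 1 = 2.
Non-drop label index = 2359 + 2 = 2361; at 30 labels/s that is 00:01:18:21, i.e. DF 00:01:18;21.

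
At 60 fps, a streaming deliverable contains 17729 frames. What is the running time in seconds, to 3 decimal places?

295.483 seconds

Running time = 17729 × 1/60 = 17729/60 s ≈ 295.483 s.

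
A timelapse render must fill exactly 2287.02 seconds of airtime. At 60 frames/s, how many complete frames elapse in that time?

Frames = 2287.02 × 60 = 686106/5 ≈ 137221.2000.
Complete frames: 137221.

137221 frames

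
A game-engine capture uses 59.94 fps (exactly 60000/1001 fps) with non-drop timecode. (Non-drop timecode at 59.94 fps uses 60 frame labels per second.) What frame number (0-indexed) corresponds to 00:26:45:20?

frame 96320

Total seconds to the label: (0 × 3600 + 26 × 60 + 45) = 1605.
Frame index = 1605 × 60 + 20 = 96320.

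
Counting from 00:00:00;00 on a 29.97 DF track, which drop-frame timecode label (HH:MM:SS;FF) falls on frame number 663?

Each 10-minute DF block holds 10 × 60 × 30 − 9 × 2 = 17982 frames. 663 ÷ 17982 → 0 full blocks, remainder 663.
Within the partial block the first minute is 1800 frames and each further minute 1798, so 0 further minute boundaries passed. Total skipped labels = 18 × 0 + 2 × 0 = 0.
Non-drop label index = 663 + 0 = 663; at 30 labels/s that is 00:00:22:03, i.e. DF 00:00:22;03.

00:00:22;03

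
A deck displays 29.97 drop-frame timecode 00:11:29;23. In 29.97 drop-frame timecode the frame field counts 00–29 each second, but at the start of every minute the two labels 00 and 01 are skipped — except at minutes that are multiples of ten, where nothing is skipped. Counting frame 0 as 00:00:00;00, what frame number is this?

As if non-drop at 30 labels/s: (0 × 3600 + 11 × 60 + 29) × 30 + 23 = 20693.
Minute boundaries passed: 11; those not divisible by 10: 11 − 1 = 10; dropped labels = 2 × 10 = 20.
Actual frame index = 20693 − 20 = 20673.

20673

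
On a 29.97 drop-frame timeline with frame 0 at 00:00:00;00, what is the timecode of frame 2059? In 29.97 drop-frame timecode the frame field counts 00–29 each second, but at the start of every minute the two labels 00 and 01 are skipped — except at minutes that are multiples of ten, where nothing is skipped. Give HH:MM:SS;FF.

00:01:08;21

Ten DF minutes hold 17982 frames, so frame 2059 lies in block 0 (frames 0–17981) with 2059 frames into that block.
The block's first minute is 1800 frames and the rest 1798 each; 2059 frames reaches minute 1, so 0 × 18 + 1 × 2 = 2 labels have been skipped so far.
Adding those back, label number 2059 + 2 = 2061 at 30 labels/s is 68 s + 21 f = 0 h 1 min 8 s frame 21, i.e. 00:01:08;21.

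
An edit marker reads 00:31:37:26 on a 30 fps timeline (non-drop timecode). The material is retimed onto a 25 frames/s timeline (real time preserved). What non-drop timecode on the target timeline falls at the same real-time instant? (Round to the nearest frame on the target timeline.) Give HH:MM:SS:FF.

00:31:37:22

Source frame index: (0×3600 + 31×60 + 37) × 30 + 26 = 56936.
Real time: 56936 / (30) = 28468/15 s.
Target frame: (28468/15) × (25) = 142340/3 ≈ 47446.667 → 47447.
At 25 labels/s: frame 47447 → 00:31:37:22.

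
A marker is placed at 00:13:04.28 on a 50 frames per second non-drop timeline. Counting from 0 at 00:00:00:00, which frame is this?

Total seconds to the label: (0 × 3600 + 13 × 60 + 4) = 784.
Frame index = 784 × 50 + 28 = 39228.

39228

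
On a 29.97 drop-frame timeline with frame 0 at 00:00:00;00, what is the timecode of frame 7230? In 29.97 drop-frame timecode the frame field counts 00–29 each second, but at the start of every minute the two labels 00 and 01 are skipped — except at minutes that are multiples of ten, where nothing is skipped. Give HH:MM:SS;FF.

00:04:01;08

Ten DF minutes hold 17982 frames, so frame 7230 lies in block 0 (frames 0–17981) with 7230 frames into that block.
The block's first minute is 1800 frames and the rest 1798 each; 7230 frames reaches minute 4, so 0 × 18 + 4 × 2 = 8 labels have been skipped so far.
Adding those back, label number 7230 + 8 = 7238 at 30 labels/s is 241 s + 8 f = 0 h 4 min 1 s frame 8, i.e. 00:04:01;08.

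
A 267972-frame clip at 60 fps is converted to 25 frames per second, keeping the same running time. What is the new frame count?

111655 frames

Target frames = source frames × (target rate / source rate) = 267972 × (25)/(60) = 267972 × 5/12 = 111655.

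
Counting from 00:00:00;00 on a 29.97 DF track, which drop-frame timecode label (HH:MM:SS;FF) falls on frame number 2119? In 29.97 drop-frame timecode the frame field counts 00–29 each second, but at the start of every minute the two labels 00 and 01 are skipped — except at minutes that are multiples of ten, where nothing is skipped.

00:01:10;21

Each 10-minute DF block holds 10 × 60 × 30 − 9 × 2 = 17982 frames. 2119 ÷ 17982 → 0 full blocks, remainder 2119.
Within the partial block the first minute is 1800 frames and each further minute 1798, so 1 further minute boundary passed. Total skipped labels = 18 × 0 + 2 × 1 = 2.
Non-drop label index = 2119 + 2 = 2121; at 30 labels/s that is 00:01:10:21, i.e. DF 00:01:10;21.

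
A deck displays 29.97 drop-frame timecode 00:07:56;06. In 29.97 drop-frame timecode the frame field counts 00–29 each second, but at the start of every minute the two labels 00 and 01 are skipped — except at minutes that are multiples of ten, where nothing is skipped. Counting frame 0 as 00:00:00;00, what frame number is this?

14272

Complete 10-minute blocks: 0, each 17982 frames → 0.
Remaining 7 whole minutes in the current block: 1800 + 6 × 1798 = 12588 frames.
Within the current minute: 56 × 30 + 6 − 2 = 1684 (labels ;00/;01 skipped at this minute). Total = 0 + 12588 + 1684 = 14272.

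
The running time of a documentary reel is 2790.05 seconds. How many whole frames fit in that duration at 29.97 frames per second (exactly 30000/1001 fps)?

Frames = 2790.05 × 30000/1001 = 83701500/1001 ≈ 83617.8821.
Complete frames: 83617.

83617 frames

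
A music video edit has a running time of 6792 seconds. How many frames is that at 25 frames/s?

169800 frames

Frames = 6792 × 25 = 169800.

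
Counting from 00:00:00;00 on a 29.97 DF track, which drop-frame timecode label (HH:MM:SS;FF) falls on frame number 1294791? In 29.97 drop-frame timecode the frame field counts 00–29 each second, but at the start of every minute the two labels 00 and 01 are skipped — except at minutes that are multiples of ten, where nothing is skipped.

12:00:02;27

Ten DF minutes hold 17982 frames, so frame 1294791 lies in block 72 (frames 1294704–1312685) with 87 frames into that block.
The block's first minute is 1800 frames and the rest 1798 each; 87 frames reaches minute 0, so 72 × 18 + 0 × 2 = 1296 labels have been skipped so far.
Adding those back, label number 1294791 + 1296 = 1296087 at 30 labels/s is 43202 s + 27 f = 12 h 0 min 2 s frame 27, i.e. 12:00:02;27.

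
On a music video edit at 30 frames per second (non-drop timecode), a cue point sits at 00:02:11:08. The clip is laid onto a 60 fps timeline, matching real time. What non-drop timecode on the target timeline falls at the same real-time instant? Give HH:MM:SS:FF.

Source frame index: (0×3600 + 2×60 + 11) × 30 + 8 = 3938.
Real time: 3938 / (30) = 1969/15 s.
Target frame: (1969/15) × (60) = 7876.
At 60 labels/s: frame 7876 → 00:02:11:16.

00:02:11:16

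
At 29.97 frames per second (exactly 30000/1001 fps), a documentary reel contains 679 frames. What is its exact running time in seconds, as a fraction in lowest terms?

679679/30000 seconds

Running time = 679 ÷ (30000/1001) = 679 × 1001/30000 = 679679/30000 s.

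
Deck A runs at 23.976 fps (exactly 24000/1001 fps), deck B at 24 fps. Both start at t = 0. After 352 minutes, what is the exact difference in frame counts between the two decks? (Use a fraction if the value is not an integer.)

352 min = 21120 s.
A emits 24000/1001 × 21120 = 46080000/91 frames; B emits 24 × 21120 = 506880.
Difference = 46080/91 frames (≈ 506.3736); B is ahead of A.

46080/91 frames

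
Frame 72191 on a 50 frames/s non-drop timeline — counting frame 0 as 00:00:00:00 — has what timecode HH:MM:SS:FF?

72191 ÷ 50 = 1443 full seconds, remainder 41 frames.
1443 s = 0 h 24 min 3 s.
Timecode: 00:24:03:41.

00:24:03:41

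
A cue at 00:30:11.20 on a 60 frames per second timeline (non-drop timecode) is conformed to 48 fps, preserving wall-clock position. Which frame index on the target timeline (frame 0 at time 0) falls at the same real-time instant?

Source frame index: (0×3600 + 30×60 + 11) × 60 + 20 = 108680.
Real time: 108680 / (60) = 5434/3 s.
Target frame: (5434/3) × (48) = 86944.

frame 86944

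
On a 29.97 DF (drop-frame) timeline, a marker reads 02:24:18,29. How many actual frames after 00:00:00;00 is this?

259509

Complete 10-minute blocks: 14, each 17982 frames → 251748.
Remaining 4 whole minutes in the current block: 1800 + 3 × 1798 = 7194 frames.
Within the current minute: 18 × 30 + 29 − 2 = 567 (labels ;00/;01 skipped at this minute). Total = 251748 + 7194 + 567 = 259509.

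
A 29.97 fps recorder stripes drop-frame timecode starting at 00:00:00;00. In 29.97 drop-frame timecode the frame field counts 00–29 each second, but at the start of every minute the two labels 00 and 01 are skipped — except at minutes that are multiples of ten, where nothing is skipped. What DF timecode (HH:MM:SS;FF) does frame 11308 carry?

Ten DF minutes hold 17982 frames, so frame 11308 lies in block 0 (frames 0–17981) with 11308 frames into that block.
The block's first minute is 1800 frames and the rest 1798 each; 11308 frames reaches minute 6, so 0 × 18 + 6 × 2 = 12 labels have been skipped so far.
Adding those back, label number 11308 + 12 = 11320 at 30 labels/s is 377 s + 10 f = 0 h 6 min 17 s frame 10, i.e. 00:06:17;10.

00:06:17;10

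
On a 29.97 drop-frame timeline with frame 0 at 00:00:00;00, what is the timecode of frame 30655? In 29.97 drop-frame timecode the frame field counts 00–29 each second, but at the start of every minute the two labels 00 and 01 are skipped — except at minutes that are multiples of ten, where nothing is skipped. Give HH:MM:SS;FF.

00:17:02;27

Ten DF minutes hold 17982 frames, so frame 30655 lies in block 1 (frames 17982–35963) with 12673 frames into that block.
The block's first minute is 1800 frames and the rest 1798 each; 12673 frames reaches minute 7, so 1 × 18 + 7 × 2 = 32 labels have been skipped so far.
Adding those back, label number 30655 + 32 = 30687 at 30 labels/s is 1022 s + 27 f = 0 h 17 min 2 s frame 27, i.e. 00:17:02;27.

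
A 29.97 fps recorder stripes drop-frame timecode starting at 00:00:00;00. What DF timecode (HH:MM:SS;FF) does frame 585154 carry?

Each 10-minute DF block holds 10 × 60 × 30 − 9 × 2 = 17982 frames. 585154 ÷ 17982 → 32 full blocks, remainder 9730.
Within the partial block the first minute is 1800 frames and each further minute 1798, so 5 further minute boundaries passed. Total skipped labels = 18 × 32 + 2 × 5 = 586.
Non-drop label index = 585154 + 586 = 585740; at 30 labels/s that is 05:25:24:20, i.e. DF 05:25:24;20.

05:25:24;20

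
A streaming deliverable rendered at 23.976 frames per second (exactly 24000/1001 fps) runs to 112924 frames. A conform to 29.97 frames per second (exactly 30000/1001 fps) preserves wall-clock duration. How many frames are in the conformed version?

141155 frames

Target frames = source frames × (target rate / source rate) = 112924 × (30000/1001)/(24000/1001) = 112924 × 5/4 = 141155.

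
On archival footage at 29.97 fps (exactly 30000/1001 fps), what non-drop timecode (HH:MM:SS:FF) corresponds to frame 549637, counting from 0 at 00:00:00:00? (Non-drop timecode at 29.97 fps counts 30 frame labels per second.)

05:05:21:07

549637 ÷ 30 = 18321 full seconds, remainder 7 frames.
18321 s = 5 h 5 min 21 s.
Timecode: 05:05:21:07.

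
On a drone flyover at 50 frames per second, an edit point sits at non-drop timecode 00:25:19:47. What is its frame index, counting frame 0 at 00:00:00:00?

Total seconds to the label: (0 × 3600 + 25 × 60 + 19) = 1519.
Frame index = 1519 × 50 + 47 = 75997.

75997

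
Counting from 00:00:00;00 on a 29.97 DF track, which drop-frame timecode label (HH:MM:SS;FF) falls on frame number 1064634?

Ten DF minutes hold 17982 frames, so frame 1064634 lies in block 59 (frames 1060938–1078919) with 3696 frames into that block.
The block's first minute is 1800 frames and the rest 1798 each; 3696 frames reaches minute 2, so 59 × 18 + 2 × 2 = 1066 labels have been skipped so far.
Adding those back, label number 1064634 + 1066 = 1065700 at 30 labels/s is 35523 s + 10 f = 9 h 52 min 3 s frame 10, i.e. 09:52:03;10.

09:52:03;10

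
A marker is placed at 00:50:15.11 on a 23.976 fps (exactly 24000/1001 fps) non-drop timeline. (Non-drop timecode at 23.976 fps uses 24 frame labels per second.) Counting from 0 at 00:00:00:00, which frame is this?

frame 72371

Total seconds to the label: (0 × 3600 + 50 × 60 + 15) = 3015.
Frame index = 3015 × 24 + 11 = 72371.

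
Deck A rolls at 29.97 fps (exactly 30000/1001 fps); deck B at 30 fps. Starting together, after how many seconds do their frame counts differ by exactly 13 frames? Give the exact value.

13013/30 seconds

The gap grows by |30 − 30000/1001| = 30/1001 frames per second.
Time for a 13-frame gap: 13 ÷ (30/1001) = 13013/30 s.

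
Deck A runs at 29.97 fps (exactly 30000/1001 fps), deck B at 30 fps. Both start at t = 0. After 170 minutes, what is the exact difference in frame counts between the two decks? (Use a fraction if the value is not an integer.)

170 min = 10200 s.
A emits 30000/1001 × 10200 = 306000000/1001 frames; B emits 30 × 10200 = 306000.
Difference = 306000/1001 frames (≈ 305.6943); B is ahead of A.

306000/1001 frames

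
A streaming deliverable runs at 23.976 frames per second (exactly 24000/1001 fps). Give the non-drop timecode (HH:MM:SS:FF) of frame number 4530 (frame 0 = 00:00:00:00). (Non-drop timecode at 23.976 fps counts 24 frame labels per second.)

4530 ÷ 24 = 188 full seconds, remainder 18 frames.
188 s = 0 h 3 min 8 s.
Timecode: 00:03:08:18.

00:03:08:18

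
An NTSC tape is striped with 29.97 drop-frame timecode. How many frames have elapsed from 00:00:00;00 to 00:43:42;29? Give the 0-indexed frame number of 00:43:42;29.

78611

Complete 10-minute blocks: 4, each 17982 frames → 71928.
Remaining 3 whole minutes in the current block: 1800 + 2 × 1798 = 5396 frames.
Within the current minute: 42 × 30 + 29 − 2 = 1287 (labels ;00/;01 skipped at this minute). Total = 71928 + 5396 + 1287 = 78611.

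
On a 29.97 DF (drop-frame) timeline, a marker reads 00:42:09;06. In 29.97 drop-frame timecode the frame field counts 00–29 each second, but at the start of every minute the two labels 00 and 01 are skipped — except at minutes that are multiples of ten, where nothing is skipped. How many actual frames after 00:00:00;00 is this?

Complete 10-minute blocks: 4, each 17982 frames → 71928.
Remaining 2 whole minutes in the current block: 1800 + 1 × 1798 = 3598 frames.
Within the current minute: 9 × 30 + 6 − 2 = 274 (labels ;00/;01 skipped at this minute). Total = 71928 + 3598 + 274 = 75800.

75800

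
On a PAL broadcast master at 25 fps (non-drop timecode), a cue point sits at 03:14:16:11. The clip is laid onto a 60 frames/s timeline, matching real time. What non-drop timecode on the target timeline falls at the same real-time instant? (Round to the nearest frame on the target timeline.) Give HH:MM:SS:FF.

Source frame index: (3×3600 + 14×60 + 16) × 25 + 11 = 291411.
Real time: 291411 / (25) = 291411/25 s.
Target frame: (291411/25) × (60) = 3496932/5 ≈ 699386.400 → 699386.
At 60 labels/s: frame 699386 → 03:14:16:26.

03:14:16:26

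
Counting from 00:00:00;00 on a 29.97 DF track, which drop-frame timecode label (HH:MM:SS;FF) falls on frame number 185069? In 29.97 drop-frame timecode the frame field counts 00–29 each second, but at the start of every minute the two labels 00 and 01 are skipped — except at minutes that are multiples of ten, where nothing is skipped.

01:42:55;03

Ten DF minutes hold 17982 frames, so frame 185069 lies in block 10 (frames 179820–197801) with 5249 frames into that block.
The block's first minute is 1800 frames and the rest 1798 each; 5249 frames reaches minute 2, so 10 × 18 + 2 × 2 = 184 labels have been skipped so far.
Adding those back, label number 185069 + 184 = 185253 at 30 labels/s is 6175 s + 3 f = 1 h 42 min 55 s frame 3, i.e. 01:42:55;03.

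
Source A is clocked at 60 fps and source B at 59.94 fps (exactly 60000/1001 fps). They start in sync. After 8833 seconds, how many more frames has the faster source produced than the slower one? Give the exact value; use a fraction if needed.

A emits 60 × 8833 = 529980 frames; B emits 60000/1001 × 8833 = 48180000/91.
Difference = 48180/91 frames (≈ 529.4505); B is behind A.

48180/91 frames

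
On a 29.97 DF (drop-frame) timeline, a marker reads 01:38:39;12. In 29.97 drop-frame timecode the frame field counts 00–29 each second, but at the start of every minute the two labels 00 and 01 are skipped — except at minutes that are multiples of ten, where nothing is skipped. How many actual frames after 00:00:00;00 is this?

177404

Complete 10-minute blocks: 9, each 17982 frames → 161838.
Remaining 8 whole minutes in the current block: 1800 + 7 × 1798 = 14386 frames.
Within the current minute: 39 × 30 + 12 − 2 = 1180 (labels ;00/;01 skipped at this minute). Total = 161838 + 14386 + 1180 = 177404.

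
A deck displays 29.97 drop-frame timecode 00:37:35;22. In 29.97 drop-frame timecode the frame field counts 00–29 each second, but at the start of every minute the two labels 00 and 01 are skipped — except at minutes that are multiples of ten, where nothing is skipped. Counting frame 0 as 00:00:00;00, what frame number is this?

67604

Complete 10-minute blocks: 3, each 17982 frames → 53946.
Remaining 7 whole minutes in the current block: 1800 + 6 × 1798 = 12588 frames.
Within the current minute: 35 × 30 + 22 − 2 = 1070 (labels ;00/;01 skipped at this minute). Total = 53946 + 12588 + 1070 = 67604.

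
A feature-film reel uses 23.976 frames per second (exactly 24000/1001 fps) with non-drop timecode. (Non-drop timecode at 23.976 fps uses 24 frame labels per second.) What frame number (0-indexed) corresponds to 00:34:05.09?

49089

Total seconds to the label: (0 × 3600 + 34 × 60 + 5) = 2045.
Frame index = 2045 × 24 + 9 = 49089.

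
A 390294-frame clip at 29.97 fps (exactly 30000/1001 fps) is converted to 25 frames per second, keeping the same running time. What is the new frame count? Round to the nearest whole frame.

325570 frames

Frames at target rate = 390294 × (25) / (30000/1001) = 65114049/200 ≈ 325570.245.
Nearest whole frame: 325570.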